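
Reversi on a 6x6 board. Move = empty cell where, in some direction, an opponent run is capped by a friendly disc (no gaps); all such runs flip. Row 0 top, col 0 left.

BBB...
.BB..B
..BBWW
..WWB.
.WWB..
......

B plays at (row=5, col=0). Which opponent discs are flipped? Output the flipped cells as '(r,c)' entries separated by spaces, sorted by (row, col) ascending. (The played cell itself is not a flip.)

Answer: (3,2) (4,1)

Derivation:
Dir NW: edge -> no flip
Dir N: first cell '.' (not opp) -> no flip
Dir NE: opp run (4,1) (3,2) capped by B -> flip
Dir W: edge -> no flip
Dir E: first cell '.' (not opp) -> no flip
Dir SW: edge -> no flip
Dir S: edge -> no flip
Dir SE: edge -> no flip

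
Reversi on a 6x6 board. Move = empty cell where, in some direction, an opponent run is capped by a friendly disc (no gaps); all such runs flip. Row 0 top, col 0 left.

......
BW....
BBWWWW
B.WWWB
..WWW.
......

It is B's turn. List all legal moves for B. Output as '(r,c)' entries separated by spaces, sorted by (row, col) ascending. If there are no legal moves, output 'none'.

Answer: (0,1) (0,2) (1,2) (1,3) (1,5) (3,1) (5,3) (5,4)

Derivation:
(0,0): no bracket -> illegal
(0,1): flips 1 -> legal
(0,2): flips 1 -> legal
(1,2): flips 1 -> legal
(1,3): flips 1 -> legal
(1,4): no bracket -> illegal
(1,5): flips 1 -> legal
(3,1): flips 3 -> legal
(4,1): no bracket -> illegal
(4,5): no bracket -> illegal
(5,1): no bracket -> illegal
(5,2): no bracket -> illegal
(5,3): flips 1 -> legal
(5,4): flips 2 -> legal
(5,5): no bracket -> illegal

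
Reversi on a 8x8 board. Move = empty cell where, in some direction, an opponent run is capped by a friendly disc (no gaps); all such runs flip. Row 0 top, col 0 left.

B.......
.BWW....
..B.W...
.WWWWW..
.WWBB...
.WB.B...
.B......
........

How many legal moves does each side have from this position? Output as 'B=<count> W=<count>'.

Answer: B=10 W=10

Derivation:
-- B to move --
(0,1): no bracket -> illegal
(0,2): flips 1 -> legal
(0,3): no bracket -> illegal
(0,4): flips 1 -> legal
(1,4): flips 4 -> legal
(1,5): no bracket -> illegal
(2,0): no bracket -> illegal
(2,1): flips 4 -> legal
(2,3): flips 1 -> legal
(2,5): flips 1 -> legal
(2,6): flips 1 -> legal
(3,0): flips 1 -> legal
(3,6): no bracket -> illegal
(4,0): flips 3 -> legal
(4,5): no bracket -> illegal
(4,6): no bracket -> illegal
(5,0): flips 1 -> legal
(5,3): no bracket -> illegal
(6,0): no bracket -> illegal
(6,2): no bracket -> illegal
B mobility = 10
-- W to move --
(0,1): no bracket -> illegal
(0,2): no bracket -> illegal
(1,0): flips 1 -> legal
(2,0): no bracket -> illegal
(2,1): no bracket -> illegal
(2,3): no bracket -> illegal
(4,5): flips 2 -> legal
(5,0): no bracket -> illegal
(5,3): flips 3 -> legal
(5,5): flips 1 -> legal
(6,0): no bracket -> illegal
(6,2): flips 1 -> legal
(6,3): flips 1 -> legal
(6,4): flips 2 -> legal
(6,5): flips 2 -> legal
(7,0): flips 3 -> legal
(7,1): flips 1 -> legal
(7,2): no bracket -> illegal
W mobility = 10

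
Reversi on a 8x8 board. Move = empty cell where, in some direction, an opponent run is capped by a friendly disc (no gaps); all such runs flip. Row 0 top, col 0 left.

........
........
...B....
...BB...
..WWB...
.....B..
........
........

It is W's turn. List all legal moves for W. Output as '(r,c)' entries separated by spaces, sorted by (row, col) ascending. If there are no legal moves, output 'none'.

Answer: (1,3) (2,4) (2,5) (4,5)

Derivation:
(1,2): no bracket -> illegal
(1,3): flips 2 -> legal
(1,4): no bracket -> illegal
(2,2): no bracket -> illegal
(2,4): flips 1 -> legal
(2,5): flips 1 -> legal
(3,2): no bracket -> illegal
(3,5): no bracket -> illegal
(4,5): flips 1 -> legal
(4,6): no bracket -> illegal
(5,3): no bracket -> illegal
(5,4): no bracket -> illegal
(5,6): no bracket -> illegal
(6,4): no bracket -> illegal
(6,5): no bracket -> illegal
(6,6): no bracket -> illegal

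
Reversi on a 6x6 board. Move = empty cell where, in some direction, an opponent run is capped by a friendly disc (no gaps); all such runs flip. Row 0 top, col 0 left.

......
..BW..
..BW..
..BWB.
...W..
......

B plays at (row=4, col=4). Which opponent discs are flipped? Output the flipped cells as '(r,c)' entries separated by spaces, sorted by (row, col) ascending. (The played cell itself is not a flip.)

Dir NW: opp run (3,3) capped by B -> flip
Dir N: first cell 'B' (not opp) -> no flip
Dir NE: first cell '.' (not opp) -> no flip
Dir W: opp run (4,3), next='.' -> no flip
Dir E: first cell '.' (not opp) -> no flip
Dir SW: first cell '.' (not opp) -> no flip
Dir S: first cell '.' (not opp) -> no flip
Dir SE: first cell '.' (not opp) -> no flip

Answer: (3,3)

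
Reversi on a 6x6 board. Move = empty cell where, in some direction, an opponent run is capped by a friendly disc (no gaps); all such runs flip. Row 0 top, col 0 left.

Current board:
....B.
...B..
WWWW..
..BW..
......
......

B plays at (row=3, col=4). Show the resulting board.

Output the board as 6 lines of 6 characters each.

Place B at (3,4); scan 8 dirs for brackets.
Dir NW: opp run (2,3), next='.' -> no flip
Dir N: first cell '.' (not opp) -> no flip
Dir NE: first cell '.' (not opp) -> no flip
Dir W: opp run (3,3) capped by B -> flip
Dir E: first cell '.' (not opp) -> no flip
Dir SW: first cell '.' (not opp) -> no flip
Dir S: first cell '.' (not opp) -> no flip
Dir SE: first cell '.' (not opp) -> no flip
All flips: (3,3)

Answer: ....B.
...B..
WWWW..
..BBB.
......
......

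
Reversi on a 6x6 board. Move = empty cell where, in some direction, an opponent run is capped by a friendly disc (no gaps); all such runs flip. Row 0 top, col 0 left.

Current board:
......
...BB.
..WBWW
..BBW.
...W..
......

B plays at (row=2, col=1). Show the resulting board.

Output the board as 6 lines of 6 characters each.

Place B at (2,1); scan 8 dirs for brackets.
Dir NW: first cell '.' (not opp) -> no flip
Dir N: first cell '.' (not opp) -> no flip
Dir NE: first cell '.' (not opp) -> no flip
Dir W: first cell '.' (not opp) -> no flip
Dir E: opp run (2,2) capped by B -> flip
Dir SW: first cell '.' (not opp) -> no flip
Dir S: first cell '.' (not opp) -> no flip
Dir SE: first cell 'B' (not opp) -> no flip
All flips: (2,2)

Answer: ......
...BB.
.BBBWW
..BBW.
...W..
......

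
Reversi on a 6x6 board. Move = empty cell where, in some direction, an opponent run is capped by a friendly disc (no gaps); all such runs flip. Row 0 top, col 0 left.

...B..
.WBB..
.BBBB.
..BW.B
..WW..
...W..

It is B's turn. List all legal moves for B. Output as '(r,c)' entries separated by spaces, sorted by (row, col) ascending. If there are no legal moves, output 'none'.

(0,0): flips 1 -> legal
(0,1): flips 1 -> legal
(0,2): no bracket -> illegal
(1,0): flips 1 -> legal
(2,0): no bracket -> illegal
(3,1): no bracket -> illegal
(3,4): flips 1 -> legal
(4,1): no bracket -> illegal
(4,4): flips 1 -> legal
(5,1): flips 2 -> legal
(5,2): flips 1 -> legal
(5,4): flips 1 -> legal

Answer: (0,0) (0,1) (1,0) (3,4) (4,4) (5,1) (5,2) (5,4)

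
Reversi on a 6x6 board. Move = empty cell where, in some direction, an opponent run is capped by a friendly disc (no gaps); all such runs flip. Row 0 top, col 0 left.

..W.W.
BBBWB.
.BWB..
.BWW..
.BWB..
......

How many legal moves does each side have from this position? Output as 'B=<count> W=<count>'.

-- B to move --
(0,1): no bracket -> illegal
(0,3): flips 1 -> legal
(0,5): no bracket -> illegal
(1,5): no bracket -> illegal
(2,4): no bracket -> illegal
(3,4): flips 2 -> legal
(4,4): flips 2 -> legal
(5,1): no bracket -> illegal
(5,2): flips 3 -> legal
(5,3): flips 1 -> legal
B mobility = 5
-- W to move --
(0,0): flips 1 -> legal
(0,1): no bracket -> illegal
(0,3): no bracket -> illegal
(0,5): flips 2 -> legal
(1,5): flips 1 -> legal
(2,0): flips 3 -> legal
(2,4): flips 2 -> legal
(2,5): no bracket -> illegal
(3,0): flips 1 -> legal
(3,4): no bracket -> illegal
(4,0): flips 2 -> legal
(4,4): flips 1 -> legal
(5,0): flips 1 -> legal
(5,1): no bracket -> illegal
(5,2): no bracket -> illegal
(5,3): flips 1 -> legal
(5,4): flips 1 -> legal
W mobility = 11

Answer: B=5 W=11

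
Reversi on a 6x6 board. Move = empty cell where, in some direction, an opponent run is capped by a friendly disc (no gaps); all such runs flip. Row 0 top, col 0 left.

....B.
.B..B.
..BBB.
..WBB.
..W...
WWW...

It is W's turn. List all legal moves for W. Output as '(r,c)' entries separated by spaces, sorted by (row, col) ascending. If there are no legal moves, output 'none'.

Answer: (0,5) (1,2) (1,5) (3,5)

Derivation:
(0,0): no bracket -> illegal
(0,1): no bracket -> illegal
(0,2): no bracket -> illegal
(0,3): no bracket -> illegal
(0,5): flips 2 -> legal
(1,0): no bracket -> illegal
(1,2): flips 1 -> legal
(1,3): no bracket -> illegal
(1,5): flips 2 -> legal
(2,0): no bracket -> illegal
(2,1): no bracket -> illegal
(2,5): no bracket -> illegal
(3,1): no bracket -> illegal
(3,5): flips 2 -> legal
(4,3): no bracket -> illegal
(4,4): no bracket -> illegal
(4,5): no bracket -> illegal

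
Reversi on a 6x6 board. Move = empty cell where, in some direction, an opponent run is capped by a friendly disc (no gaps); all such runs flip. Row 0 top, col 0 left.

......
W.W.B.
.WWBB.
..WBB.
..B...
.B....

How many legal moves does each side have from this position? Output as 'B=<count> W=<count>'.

Answer: B=6 W=6

Derivation:
-- B to move --
(0,0): no bracket -> illegal
(0,1): flips 1 -> legal
(0,2): flips 3 -> legal
(0,3): no bracket -> illegal
(1,1): flips 1 -> legal
(1,3): no bracket -> illegal
(2,0): flips 2 -> legal
(3,0): no bracket -> illegal
(3,1): flips 1 -> legal
(4,1): flips 1 -> legal
(4,3): no bracket -> illegal
B mobility = 6
-- W to move --
(0,3): no bracket -> illegal
(0,4): no bracket -> illegal
(0,5): flips 2 -> legal
(1,3): no bracket -> illegal
(1,5): no bracket -> illegal
(2,5): flips 2 -> legal
(3,1): no bracket -> illegal
(3,5): flips 2 -> legal
(4,0): no bracket -> illegal
(4,1): no bracket -> illegal
(4,3): no bracket -> illegal
(4,4): flips 1 -> legal
(4,5): flips 2 -> legal
(5,0): no bracket -> illegal
(5,2): flips 1 -> legal
(5,3): no bracket -> illegal
W mobility = 6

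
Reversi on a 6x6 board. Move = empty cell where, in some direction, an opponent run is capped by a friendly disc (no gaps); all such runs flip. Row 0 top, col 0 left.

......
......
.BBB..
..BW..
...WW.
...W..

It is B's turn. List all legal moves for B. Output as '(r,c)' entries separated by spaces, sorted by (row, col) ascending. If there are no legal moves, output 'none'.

Answer: (3,4) (5,4) (5,5)

Derivation:
(2,4): no bracket -> illegal
(3,4): flips 1 -> legal
(3,5): no bracket -> illegal
(4,2): no bracket -> illegal
(4,5): no bracket -> illegal
(5,2): no bracket -> illegal
(5,4): flips 1 -> legal
(5,5): flips 2 -> legal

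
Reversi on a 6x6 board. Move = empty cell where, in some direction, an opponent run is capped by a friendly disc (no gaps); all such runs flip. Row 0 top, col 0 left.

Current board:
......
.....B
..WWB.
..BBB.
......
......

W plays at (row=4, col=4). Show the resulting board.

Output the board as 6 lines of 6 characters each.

Place W at (4,4); scan 8 dirs for brackets.
Dir NW: opp run (3,3) capped by W -> flip
Dir N: opp run (3,4) (2,4), next='.' -> no flip
Dir NE: first cell '.' (not opp) -> no flip
Dir W: first cell '.' (not opp) -> no flip
Dir E: first cell '.' (not opp) -> no flip
Dir SW: first cell '.' (not opp) -> no flip
Dir S: first cell '.' (not opp) -> no flip
Dir SE: first cell '.' (not opp) -> no flip
All flips: (3,3)

Answer: ......
.....B
..WWB.
..BWB.
....W.
......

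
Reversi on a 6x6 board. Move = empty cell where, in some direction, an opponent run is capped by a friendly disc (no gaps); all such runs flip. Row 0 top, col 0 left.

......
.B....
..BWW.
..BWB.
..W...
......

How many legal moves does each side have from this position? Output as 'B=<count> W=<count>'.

Answer: B=5 W=8

Derivation:
-- B to move --
(1,2): flips 1 -> legal
(1,3): no bracket -> illegal
(1,4): flips 2 -> legal
(1,5): no bracket -> illegal
(2,5): flips 2 -> legal
(3,1): no bracket -> illegal
(3,5): no bracket -> illegal
(4,1): no bracket -> illegal
(4,3): no bracket -> illegal
(4,4): flips 1 -> legal
(5,1): no bracket -> illegal
(5,2): flips 1 -> legal
(5,3): no bracket -> illegal
B mobility = 5
-- W to move --
(0,0): flips 2 -> legal
(0,1): no bracket -> illegal
(0,2): no bracket -> illegal
(1,0): no bracket -> illegal
(1,2): flips 2 -> legal
(1,3): no bracket -> illegal
(2,0): no bracket -> illegal
(2,1): flips 1 -> legal
(2,5): no bracket -> illegal
(3,1): flips 1 -> legal
(3,5): flips 1 -> legal
(4,1): flips 1 -> legal
(4,3): no bracket -> illegal
(4,4): flips 1 -> legal
(4,5): flips 1 -> legal
W mobility = 8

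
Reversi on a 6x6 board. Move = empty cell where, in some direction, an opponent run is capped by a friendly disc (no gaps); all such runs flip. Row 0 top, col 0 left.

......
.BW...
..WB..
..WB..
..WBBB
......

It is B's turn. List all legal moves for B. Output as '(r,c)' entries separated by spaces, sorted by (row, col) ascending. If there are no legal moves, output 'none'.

(0,1): flips 1 -> legal
(0,2): no bracket -> illegal
(0,3): no bracket -> illegal
(1,3): flips 1 -> legal
(2,1): flips 2 -> legal
(3,1): flips 1 -> legal
(4,1): flips 2 -> legal
(5,1): flips 1 -> legal
(5,2): no bracket -> illegal
(5,3): no bracket -> illegal

Answer: (0,1) (1,3) (2,1) (3,1) (4,1) (5,1)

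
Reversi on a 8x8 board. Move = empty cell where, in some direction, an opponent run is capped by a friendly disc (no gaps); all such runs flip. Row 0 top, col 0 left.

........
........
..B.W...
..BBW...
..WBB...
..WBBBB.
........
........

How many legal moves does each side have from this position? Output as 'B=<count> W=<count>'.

Answer: B=9 W=5

Derivation:
-- B to move --
(1,3): no bracket -> illegal
(1,4): flips 2 -> legal
(1,5): flips 1 -> legal
(2,3): no bracket -> illegal
(2,5): flips 1 -> legal
(3,1): flips 1 -> legal
(3,5): flips 1 -> legal
(4,1): flips 1 -> legal
(4,5): no bracket -> illegal
(5,1): flips 2 -> legal
(6,1): flips 1 -> legal
(6,2): flips 2 -> legal
(6,3): no bracket -> illegal
B mobility = 9
-- W to move --
(1,1): no bracket -> illegal
(1,2): flips 2 -> legal
(1,3): no bracket -> illegal
(2,1): no bracket -> illegal
(2,3): no bracket -> illegal
(3,1): flips 2 -> legal
(3,5): no bracket -> illegal
(4,1): no bracket -> illegal
(4,5): flips 2 -> legal
(4,6): no bracket -> illegal
(4,7): no bracket -> illegal
(5,7): flips 4 -> legal
(6,2): no bracket -> illegal
(6,3): no bracket -> illegal
(6,4): flips 3 -> legal
(6,5): no bracket -> illegal
(6,6): no bracket -> illegal
(6,7): no bracket -> illegal
W mobility = 5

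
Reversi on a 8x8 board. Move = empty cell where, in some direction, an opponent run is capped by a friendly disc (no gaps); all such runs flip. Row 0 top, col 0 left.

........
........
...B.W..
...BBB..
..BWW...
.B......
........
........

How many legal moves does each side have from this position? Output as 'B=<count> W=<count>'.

Answer: B=7 W=6

Derivation:
-- B to move --
(1,4): no bracket -> illegal
(1,5): flips 1 -> legal
(1,6): flips 1 -> legal
(2,4): no bracket -> illegal
(2,6): no bracket -> illegal
(3,2): no bracket -> illegal
(3,6): no bracket -> illegal
(4,5): flips 2 -> legal
(5,2): flips 1 -> legal
(5,3): flips 2 -> legal
(5,4): flips 1 -> legal
(5,5): flips 1 -> legal
B mobility = 7
-- W to move --
(1,2): no bracket -> illegal
(1,3): flips 2 -> legal
(1,4): no bracket -> illegal
(2,2): flips 1 -> legal
(2,4): flips 1 -> legal
(2,6): flips 1 -> legal
(3,1): no bracket -> illegal
(3,2): no bracket -> illegal
(3,6): no bracket -> illegal
(4,0): no bracket -> illegal
(4,1): flips 1 -> legal
(4,5): flips 1 -> legal
(4,6): no bracket -> illegal
(5,0): no bracket -> illegal
(5,2): no bracket -> illegal
(5,3): no bracket -> illegal
(6,0): no bracket -> illegal
(6,1): no bracket -> illegal
(6,2): no bracket -> illegal
W mobility = 6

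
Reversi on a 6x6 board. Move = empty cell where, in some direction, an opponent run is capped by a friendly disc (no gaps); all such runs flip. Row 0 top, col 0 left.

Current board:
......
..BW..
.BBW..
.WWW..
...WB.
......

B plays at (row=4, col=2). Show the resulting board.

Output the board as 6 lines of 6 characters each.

Place B at (4,2); scan 8 dirs for brackets.
Dir NW: opp run (3,1), next='.' -> no flip
Dir N: opp run (3,2) capped by B -> flip
Dir NE: opp run (3,3), next='.' -> no flip
Dir W: first cell '.' (not opp) -> no flip
Dir E: opp run (4,3) capped by B -> flip
Dir SW: first cell '.' (not opp) -> no flip
Dir S: first cell '.' (not opp) -> no flip
Dir SE: first cell '.' (not opp) -> no flip
All flips: (3,2) (4,3)

Answer: ......
..BW..
.BBW..
.WBW..
..BBB.
......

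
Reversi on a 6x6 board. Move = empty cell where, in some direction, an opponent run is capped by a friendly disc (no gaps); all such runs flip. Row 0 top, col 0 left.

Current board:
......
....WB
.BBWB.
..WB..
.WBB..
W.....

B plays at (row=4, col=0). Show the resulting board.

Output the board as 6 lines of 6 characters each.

Answer: ......
....WB
.BBWB.
..WB..
BBBB..
W.....

Derivation:
Place B at (4,0); scan 8 dirs for brackets.
Dir NW: edge -> no flip
Dir N: first cell '.' (not opp) -> no flip
Dir NE: first cell '.' (not opp) -> no flip
Dir W: edge -> no flip
Dir E: opp run (4,1) capped by B -> flip
Dir SW: edge -> no flip
Dir S: opp run (5,0), next=edge -> no flip
Dir SE: first cell '.' (not opp) -> no flip
All flips: (4,1)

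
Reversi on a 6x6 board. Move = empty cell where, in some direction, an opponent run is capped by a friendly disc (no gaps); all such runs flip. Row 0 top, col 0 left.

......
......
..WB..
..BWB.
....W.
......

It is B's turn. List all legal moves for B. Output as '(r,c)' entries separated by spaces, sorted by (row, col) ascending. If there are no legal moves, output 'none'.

(1,1): no bracket -> illegal
(1,2): flips 1 -> legal
(1,3): no bracket -> illegal
(2,1): flips 1 -> legal
(2,4): no bracket -> illegal
(3,1): no bracket -> illegal
(3,5): no bracket -> illegal
(4,2): no bracket -> illegal
(4,3): flips 1 -> legal
(4,5): no bracket -> illegal
(5,3): no bracket -> illegal
(5,4): flips 1 -> legal
(5,5): no bracket -> illegal

Answer: (1,2) (2,1) (4,3) (5,4)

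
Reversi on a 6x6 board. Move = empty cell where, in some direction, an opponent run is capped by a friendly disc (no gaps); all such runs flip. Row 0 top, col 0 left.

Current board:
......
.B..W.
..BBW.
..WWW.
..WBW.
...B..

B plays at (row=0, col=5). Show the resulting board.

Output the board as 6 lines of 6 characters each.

Answer: .....B
.B..B.
..BBW.
..WWW.
..WBW.
...B..

Derivation:
Place B at (0,5); scan 8 dirs for brackets.
Dir NW: edge -> no flip
Dir N: edge -> no flip
Dir NE: edge -> no flip
Dir W: first cell '.' (not opp) -> no flip
Dir E: edge -> no flip
Dir SW: opp run (1,4) capped by B -> flip
Dir S: first cell '.' (not opp) -> no flip
Dir SE: edge -> no flip
All flips: (1,4)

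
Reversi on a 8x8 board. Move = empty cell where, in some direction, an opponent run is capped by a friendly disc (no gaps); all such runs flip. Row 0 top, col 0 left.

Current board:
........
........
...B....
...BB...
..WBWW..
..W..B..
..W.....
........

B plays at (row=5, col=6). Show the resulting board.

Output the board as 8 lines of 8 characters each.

Place B at (5,6); scan 8 dirs for brackets.
Dir NW: opp run (4,5) capped by B -> flip
Dir N: first cell '.' (not opp) -> no flip
Dir NE: first cell '.' (not opp) -> no flip
Dir W: first cell 'B' (not opp) -> no flip
Dir E: first cell '.' (not opp) -> no flip
Dir SW: first cell '.' (not opp) -> no flip
Dir S: first cell '.' (not opp) -> no flip
Dir SE: first cell '.' (not opp) -> no flip
All flips: (4,5)

Answer: ........
........
...B....
...BB...
..WBWB..
..W..BB.
..W.....
........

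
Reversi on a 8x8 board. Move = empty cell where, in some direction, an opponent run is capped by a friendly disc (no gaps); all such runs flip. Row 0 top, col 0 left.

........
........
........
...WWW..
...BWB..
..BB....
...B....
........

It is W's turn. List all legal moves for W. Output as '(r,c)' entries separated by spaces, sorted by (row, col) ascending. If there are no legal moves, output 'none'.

(3,2): no bracket -> illegal
(3,6): no bracket -> illegal
(4,1): no bracket -> illegal
(4,2): flips 1 -> legal
(4,6): flips 1 -> legal
(5,1): no bracket -> illegal
(5,4): no bracket -> illegal
(5,5): flips 1 -> legal
(5,6): flips 1 -> legal
(6,1): flips 2 -> legal
(6,2): flips 1 -> legal
(6,4): no bracket -> illegal
(7,2): no bracket -> illegal
(7,3): flips 3 -> legal
(7,4): no bracket -> illegal

Answer: (4,2) (4,6) (5,5) (5,6) (6,1) (6,2) (7,3)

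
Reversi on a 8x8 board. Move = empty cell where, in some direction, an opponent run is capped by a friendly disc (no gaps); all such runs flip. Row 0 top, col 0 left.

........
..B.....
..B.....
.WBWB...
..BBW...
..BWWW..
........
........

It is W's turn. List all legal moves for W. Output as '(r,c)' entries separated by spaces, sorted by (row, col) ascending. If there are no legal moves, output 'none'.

(0,1): no bracket -> illegal
(0,2): no bracket -> illegal
(0,3): no bracket -> illegal
(1,1): flips 1 -> legal
(1,3): flips 1 -> legal
(2,1): flips 2 -> legal
(2,3): no bracket -> illegal
(2,4): flips 1 -> legal
(2,5): no bracket -> illegal
(3,5): flips 1 -> legal
(4,1): flips 2 -> legal
(4,5): no bracket -> illegal
(5,1): flips 2 -> legal
(6,1): no bracket -> illegal
(6,2): no bracket -> illegal
(6,3): no bracket -> illegal

Answer: (1,1) (1,3) (2,1) (2,4) (3,5) (4,1) (5,1)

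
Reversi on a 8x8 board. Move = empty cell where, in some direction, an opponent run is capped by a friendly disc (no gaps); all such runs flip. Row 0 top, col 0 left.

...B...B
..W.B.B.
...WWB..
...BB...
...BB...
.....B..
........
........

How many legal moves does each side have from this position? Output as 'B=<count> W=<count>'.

Answer: B=6 W=7

Derivation:
-- B to move --
(0,1): flips 2 -> legal
(0,2): no bracket -> illegal
(1,1): no bracket -> illegal
(1,3): flips 1 -> legal
(1,5): flips 1 -> legal
(2,1): flips 1 -> legal
(2,2): flips 2 -> legal
(3,2): flips 1 -> legal
(3,5): no bracket -> illegal
B mobility = 6
-- W to move --
(0,2): no bracket -> illegal
(0,4): flips 1 -> legal
(0,5): flips 1 -> legal
(0,6): no bracket -> illegal
(1,3): no bracket -> illegal
(1,5): no bracket -> illegal
(1,7): no bracket -> illegal
(2,2): no bracket -> illegal
(2,6): flips 1 -> legal
(2,7): no bracket -> illegal
(3,2): no bracket -> illegal
(3,5): no bracket -> illegal
(3,6): no bracket -> illegal
(4,2): flips 1 -> legal
(4,5): flips 1 -> legal
(4,6): no bracket -> illegal
(5,2): no bracket -> illegal
(5,3): flips 2 -> legal
(5,4): flips 2 -> legal
(5,6): no bracket -> illegal
(6,4): no bracket -> illegal
(6,5): no bracket -> illegal
(6,6): no bracket -> illegal
W mobility = 7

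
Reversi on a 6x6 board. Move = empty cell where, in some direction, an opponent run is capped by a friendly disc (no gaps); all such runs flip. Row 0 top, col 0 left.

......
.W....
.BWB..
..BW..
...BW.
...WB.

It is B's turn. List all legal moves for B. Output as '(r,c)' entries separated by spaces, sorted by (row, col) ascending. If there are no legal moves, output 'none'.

Answer: (0,1) (1,2) (3,4) (4,5) (5,2)

Derivation:
(0,0): no bracket -> illegal
(0,1): flips 1 -> legal
(0,2): no bracket -> illegal
(1,0): no bracket -> illegal
(1,2): flips 1 -> legal
(1,3): no bracket -> illegal
(2,0): no bracket -> illegal
(2,4): no bracket -> illegal
(3,1): no bracket -> illegal
(3,4): flips 2 -> legal
(3,5): no bracket -> illegal
(4,2): no bracket -> illegal
(4,5): flips 1 -> legal
(5,2): flips 1 -> legal
(5,5): no bracket -> illegal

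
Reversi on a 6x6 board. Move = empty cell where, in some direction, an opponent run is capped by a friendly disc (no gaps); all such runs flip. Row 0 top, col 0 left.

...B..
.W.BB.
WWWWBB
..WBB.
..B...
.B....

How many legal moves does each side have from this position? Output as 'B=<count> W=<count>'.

Answer: B=4 W=7

Derivation:
-- B to move --
(0,0): flips 2 -> legal
(0,1): no bracket -> illegal
(0,2): no bracket -> illegal
(1,0): no bracket -> illegal
(1,2): flips 3 -> legal
(3,0): no bracket -> illegal
(3,1): flips 2 -> legal
(4,1): flips 2 -> legal
(4,3): no bracket -> illegal
B mobility = 4
-- W to move --
(0,2): no bracket -> illegal
(0,4): flips 1 -> legal
(0,5): flips 1 -> legal
(1,2): no bracket -> illegal
(1,5): no bracket -> illegal
(3,1): no bracket -> illegal
(3,5): flips 2 -> legal
(4,0): no bracket -> illegal
(4,1): no bracket -> illegal
(4,3): flips 1 -> legal
(4,4): flips 1 -> legal
(4,5): flips 1 -> legal
(5,0): no bracket -> illegal
(5,2): flips 1 -> legal
(5,3): no bracket -> illegal
W mobility = 7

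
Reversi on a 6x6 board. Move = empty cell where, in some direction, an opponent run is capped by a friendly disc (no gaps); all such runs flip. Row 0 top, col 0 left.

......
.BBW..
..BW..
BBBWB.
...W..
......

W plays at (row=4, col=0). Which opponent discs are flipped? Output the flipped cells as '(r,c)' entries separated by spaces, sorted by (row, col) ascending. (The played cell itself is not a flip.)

Answer: (2,2) (3,1)

Derivation:
Dir NW: edge -> no flip
Dir N: opp run (3,0), next='.' -> no flip
Dir NE: opp run (3,1) (2,2) capped by W -> flip
Dir W: edge -> no flip
Dir E: first cell '.' (not opp) -> no flip
Dir SW: edge -> no flip
Dir S: first cell '.' (not opp) -> no flip
Dir SE: first cell '.' (not opp) -> no flip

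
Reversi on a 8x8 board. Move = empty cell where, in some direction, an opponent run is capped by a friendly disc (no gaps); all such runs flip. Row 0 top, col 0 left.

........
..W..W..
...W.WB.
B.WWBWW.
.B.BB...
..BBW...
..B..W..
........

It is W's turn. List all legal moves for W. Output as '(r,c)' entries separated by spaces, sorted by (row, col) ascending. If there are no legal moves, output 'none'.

Answer: (1,6) (1,7) (2,4) (2,7) (3,7) (4,5) (5,0) (5,1) (5,5) (6,1) (6,3) (7,1)

Derivation:
(1,6): flips 1 -> legal
(1,7): flips 1 -> legal
(2,0): no bracket -> illegal
(2,1): no bracket -> illegal
(2,4): flips 2 -> legal
(2,7): flips 1 -> legal
(3,1): no bracket -> illegal
(3,7): flips 1 -> legal
(4,0): no bracket -> illegal
(4,2): no bracket -> illegal
(4,5): flips 1 -> legal
(5,0): flips 1 -> legal
(5,1): flips 2 -> legal
(5,5): flips 1 -> legal
(6,1): flips 3 -> legal
(6,3): flips 2 -> legal
(6,4): no bracket -> illegal
(7,1): flips 3 -> legal
(7,2): no bracket -> illegal
(7,3): no bracket -> illegal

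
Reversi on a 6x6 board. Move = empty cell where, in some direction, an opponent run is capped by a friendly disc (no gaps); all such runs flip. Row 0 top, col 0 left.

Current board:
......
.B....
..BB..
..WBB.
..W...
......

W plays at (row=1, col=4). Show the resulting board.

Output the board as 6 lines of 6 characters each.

Answer: ......
.B..W.
..BW..
..WBB.
..W...
......

Derivation:
Place W at (1,4); scan 8 dirs for brackets.
Dir NW: first cell '.' (not opp) -> no flip
Dir N: first cell '.' (not opp) -> no flip
Dir NE: first cell '.' (not opp) -> no flip
Dir W: first cell '.' (not opp) -> no flip
Dir E: first cell '.' (not opp) -> no flip
Dir SW: opp run (2,3) capped by W -> flip
Dir S: first cell '.' (not opp) -> no flip
Dir SE: first cell '.' (not opp) -> no flip
All flips: (2,3)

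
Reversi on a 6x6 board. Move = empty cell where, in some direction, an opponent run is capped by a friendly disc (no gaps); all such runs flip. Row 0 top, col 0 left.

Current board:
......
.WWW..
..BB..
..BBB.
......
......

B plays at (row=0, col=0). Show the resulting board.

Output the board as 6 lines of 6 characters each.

Place B at (0,0); scan 8 dirs for brackets.
Dir NW: edge -> no flip
Dir N: edge -> no flip
Dir NE: edge -> no flip
Dir W: edge -> no flip
Dir E: first cell '.' (not opp) -> no flip
Dir SW: edge -> no flip
Dir S: first cell '.' (not opp) -> no flip
Dir SE: opp run (1,1) capped by B -> flip
All flips: (1,1)

Answer: B.....
.BWW..
..BB..
..BBB.
......
......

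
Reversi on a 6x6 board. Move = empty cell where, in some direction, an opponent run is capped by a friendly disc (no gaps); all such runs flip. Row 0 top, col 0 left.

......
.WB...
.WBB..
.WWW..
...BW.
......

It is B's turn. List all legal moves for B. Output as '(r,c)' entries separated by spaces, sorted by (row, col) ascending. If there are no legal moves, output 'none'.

(0,0): flips 1 -> legal
(0,1): no bracket -> illegal
(0,2): no bracket -> illegal
(1,0): flips 3 -> legal
(2,0): flips 1 -> legal
(2,4): no bracket -> illegal
(3,0): flips 1 -> legal
(3,4): no bracket -> illegal
(3,5): no bracket -> illegal
(4,0): flips 1 -> legal
(4,1): flips 1 -> legal
(4,2): flips 1 -> legal
(4,5): flips 1 -> legal
(5,3): no bracket -> illegal
(5,4): no bracket -> illegal
(5,5): flips 2 -> legal

Answer: (0,0) (1,0) (2,0) (3,0) (4,0) (4,1) (4,2) (4,5) (5,5)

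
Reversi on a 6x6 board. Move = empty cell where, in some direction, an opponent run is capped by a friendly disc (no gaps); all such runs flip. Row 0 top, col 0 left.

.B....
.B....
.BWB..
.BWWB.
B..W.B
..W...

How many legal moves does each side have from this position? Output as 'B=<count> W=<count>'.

Answer: B=5 W=9

Derivation:
-- B to move --
(1,2): no bracket -> illegal
(1,3): flips 1 -> legal
(2,4): no bracket -> illegal
(4,1): flips 1 -> legal
(4,2): no bracket -> illegal
(4,4): flips 2 -> legal
(5,1): no bracket -> illegal
(5,3): flips 2 -> legal
(5,4): flips 2 -> legal
B mobility = 5
-- W to move --
(0,0): flips 1 -> legal
(0,2): no bracket -> illegal
(1,0): flips 1 -> legal
(1,2): no bracket -> illegal
(1,3): flips 1 -> legal
(1,4): flips 1 -> legal
(2,0): flips 1 -> legal
(2,4): flips 1 -> legal
(2,5): flips 1 -> legal
(3,0): flips 1 -> legal
(3,5): flips 1 -> legal
(4,1): no bracket -> illegal
(4,2): no bracket -> illegal
(4,4): no bracket -> illegal
(5,0): no bracket -> illegal
(5,1): no bracket -> illegal
(5,4): no bracket -> illegal
(5,5): no bracket -> illegal
W mobility = 9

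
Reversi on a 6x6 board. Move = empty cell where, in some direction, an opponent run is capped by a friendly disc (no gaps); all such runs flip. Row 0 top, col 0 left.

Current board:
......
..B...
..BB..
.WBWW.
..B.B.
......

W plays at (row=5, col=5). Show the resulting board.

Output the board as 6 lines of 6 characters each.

Place W at (5,5); scan 8 dirs for brackets.
Dir NW: opp run (4,4) capped by W -> flip
Dir N: first cell '.' (not opp) -> no flip
Dir NE: edge -> no flip
Dir W: first cell '.' (not opp) -> no flip
Dir E: edge -> no flip
Dir SW: edge -> no flip
Dir S: edge -> no flip
Dir SE: edge -> no flip
All flips: (4,4)

Answer: ......
..B...
..BB..
.WBWW.
..B.W.
.....W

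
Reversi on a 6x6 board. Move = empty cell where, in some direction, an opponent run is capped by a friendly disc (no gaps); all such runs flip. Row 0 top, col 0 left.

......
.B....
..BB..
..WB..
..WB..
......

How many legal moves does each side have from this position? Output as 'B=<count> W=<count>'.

Answer: B=5 W=6

Derivation:
-- B to move --
(2,1): flips 1 -> legal
(3,1): flips 1 -> legal
(4,1): flips 2 -> legal
(5,1): flips 1 -> legal
(5,2): flips 2 -> legal
(5,3): no bracket -> illegal
B mobility = 5
-- W to move --
(0,0): no bracket -> illegal
(0,1): no bracket -> illegal
(0,2): no bracket -> illegal
(1,0): no bracket -> illegal
(1,2): flips 1 -> legal
(1,3): no bracket -> illegal
(1,4): flips 1 -> legal
(2,0): no bracket -> illegal
(2,1): no bracket -> illegal
(2,4): flips 1 -> legal
(3,1): no bracket -> illegal
(3,4): flips 1 -> legal
(4,4): flips 1 -> legal
(5,2): no bracket -> illegal
(5,3): no bracket -> illegal
(5,4): flips 1 -> legal
W mobility = 6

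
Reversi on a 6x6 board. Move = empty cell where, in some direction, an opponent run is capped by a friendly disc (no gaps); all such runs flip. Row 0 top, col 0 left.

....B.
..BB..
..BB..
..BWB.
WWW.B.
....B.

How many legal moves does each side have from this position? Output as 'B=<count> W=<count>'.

-- B to move --
(2,4): no bracket -> illegal
(3,0): no bracket -> illegal
(3,1): no bracket -> illegal
(4,3): flips 1 -> legal
(5,0): flips 1 -> legal
(5,1): no bracket -> illegal
(5,2): flips 1 -> legal
(5,3): no bracket -> illegal
B mobility = 3
-- W to move --
(0,1): no bracket -> illegal
(0,2): flips 3 -> legal
(0,3): flips 2 -> legal
(0,5): no bracket -> illegal
(1,1): flips 1 -> legal
(1,4): flips 2 -> legal
(1,5): no bracket -> illegal
(2,1): no bracket -> illegal
(2,4): no bracket -> illegal
(2,5): no bracket -> illegal
(3,1): flips 1 -> legal
(3,5): flips 1 -> legal
(4,3): no bracket -> illegal
(4,5): no bracket -> illegal
(5,3): no bracket -> illegal
(5,5): flips 1 -> legal
W mobility = 7

Answer: B=3 W=7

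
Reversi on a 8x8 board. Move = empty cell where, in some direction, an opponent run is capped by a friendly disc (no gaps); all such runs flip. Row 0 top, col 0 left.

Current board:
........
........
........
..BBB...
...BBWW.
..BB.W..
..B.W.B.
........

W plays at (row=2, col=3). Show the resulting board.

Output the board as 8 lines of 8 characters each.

Answer: ........
........
...W....
..BBW...
...BBWW.
..BB.W..
..B.W.B.
........

Derivation:
Place W at (2,3); scan 8 dirs for brackets.
Dir NW: first cell '.' (not opp) -> no flip
Dir N: first cell '.' (not opp) -> no flip
Dir NE: first cell '.' (not opp) -> no flip
Dir W: first cell '.' (not opp) -> no flip
Dir E: first cell '.' (not opp) -> no flip
Dir SW: opp run (3,2), next='.' -> no flip
Dir S: opp run (3,3) (4,3) (5,3), next='.' -> no flip
Dir SE: opp run (3,4) capped by W -> flip
All flips: (3,4)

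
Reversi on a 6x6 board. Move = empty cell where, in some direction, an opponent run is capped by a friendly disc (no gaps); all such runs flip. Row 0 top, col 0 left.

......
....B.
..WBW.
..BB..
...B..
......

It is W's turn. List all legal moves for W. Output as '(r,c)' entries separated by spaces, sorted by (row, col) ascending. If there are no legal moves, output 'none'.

Answer: (0,4) (4,2) (4,4)

Derivation:
(0,3): no bracket -> illegal
(0,4): flips 1 -> legal
(0,5): no bracket -> illegal
(1,2): no bracket -> illegal
(1,3): no bracket -> illegal
(1,5): no bracket -> illegal
(2,1): no bracket -> illegal
(2,5): no bracket -> illegal
(3,1): no bracket -> illegal
(3,4): no bracket -> illegal
(4,1): no bracket -> illegal
(4,2): flips 2 -> legal
(4,4): flips 1 -> legal
(5,2): no bracket -> illegal
(5,3): no bracket -> illegal
(5,4): no bracket -> illegal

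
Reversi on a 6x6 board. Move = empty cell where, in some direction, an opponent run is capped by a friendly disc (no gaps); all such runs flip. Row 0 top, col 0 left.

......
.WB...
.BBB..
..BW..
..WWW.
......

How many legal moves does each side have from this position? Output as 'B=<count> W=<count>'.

-- B to move --
(0,0): flips 1 -> legal
(0,1): flips 1 -> legal
(0,2): no bracket -> illegal
(1,0): flips 1 -> legal
(2,0): no bracket -> illegal
(2,4): no bracket -> illegal
(3,1): no bracket -> illegal
(3,4): flips 1 -> legal
(3,5): no bracket -> illegal
(4,1): no bracket -> illegal
(4,5): no bracket -> illegal
(5,1): no bracket -> illegal
(5,2): flips 1 -> legal
(5,3): flips 2 -> legal
(5,4): flips 1 -> legal
(5,5): flips 2 -> legal
B mobility = 8
-- W to move --
(0,1): no bracket -> illegal
(0,2): flips 3 -> legal
(0,3): no bracket -> illegal
(1,0): flips 2 -> legal
(1,3): flips 2 -> legal
(1,4): no bracket -> illegal
(2,0): no bracket -> illegal
(2,4): no bracket -> illegal
(3,0): no bracket -> illegal
(3,1): flips 2 -> legal
(3,4): no bracket -> illegal
(4,1): no bracket -> illegal
W mobility = 4

Answer: B=8 W=4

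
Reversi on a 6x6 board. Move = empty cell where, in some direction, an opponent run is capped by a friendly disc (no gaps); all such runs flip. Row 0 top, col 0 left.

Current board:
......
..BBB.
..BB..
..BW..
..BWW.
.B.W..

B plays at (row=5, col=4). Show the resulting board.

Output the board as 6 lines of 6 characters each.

Answer: ......
..BBB.
..BB..
..BW..
..BBW.
.B.WB.

Derivation:
Place B at (5,4); scan 8 dirs for brackets.
Dir NW: opp run (4,3) capped by B -> flip
Dir N: opp run (4,4), next='.' -> no flip
Dir NE: first cell '.' (not opp) -> no flip
Dir W: opp run (5,3), next='.' -> no flip
Dir E: first cell '.' (not opp) -> no flip
Dir SW: edge -> no flip
Dir S: edge -> no flip
Dir SE: edge -> no flip
All flips: (4,3)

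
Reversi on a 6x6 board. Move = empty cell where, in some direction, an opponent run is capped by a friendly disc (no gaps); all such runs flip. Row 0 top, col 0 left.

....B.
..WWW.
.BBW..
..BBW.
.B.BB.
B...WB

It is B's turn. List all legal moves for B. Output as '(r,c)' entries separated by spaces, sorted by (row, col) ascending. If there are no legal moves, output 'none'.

(0,1): no bracket -> illegal
(0,2): flips 1 -> legal
(0,3): flips 3 -> legal
(0,5): flips 2 -> legal
(1,1): no bracket -> illegal
(1,5): no bracket -> illegal
(2,4): flips 3 -> legal
(2,5): flips 1 -> legal
(3,5): flips 1 -> legal
(4,5): no bracket -> illegal
(5,3): flips 1 -> legal

Answer: (0,2) (0,3) (0,5) (2,4) (2,5) (3,5) (5,3)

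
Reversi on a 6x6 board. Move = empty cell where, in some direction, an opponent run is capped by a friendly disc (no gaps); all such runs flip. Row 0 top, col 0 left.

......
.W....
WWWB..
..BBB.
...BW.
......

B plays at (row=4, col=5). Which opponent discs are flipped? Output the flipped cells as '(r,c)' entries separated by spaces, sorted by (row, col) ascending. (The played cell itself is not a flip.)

Answer: (4,4)

Derivation:
Dir NW: first cell 'B' (not opp) -> no flip
Dir N: first cell '.' (not opp) -> no flip
Dir NE: edge -> no flip
Dir W: opp run (4,4) capped by B -> flip
Dir E: edge -> no flip
Dir SW: first cell '.' (not opp) -> no flip
Dir S: first cell '.' (not opp) -> no flip
Dir SE: edge -> no flip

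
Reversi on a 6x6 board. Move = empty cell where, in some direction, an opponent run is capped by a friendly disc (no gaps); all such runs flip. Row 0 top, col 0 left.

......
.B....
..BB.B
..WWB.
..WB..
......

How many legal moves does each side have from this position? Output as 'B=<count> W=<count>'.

Answer: B=5 W=8

Derivation:
-- B to move --
(2,1): flips 1 -> legal
(2,4): no bracket -> illegal
(3,1): flips 2 -> legal
(4,1): flips 2 -> legal
(4,4): flips 1 -> legal
(5,1): no bracket -> illegal
(5,2): flips 2 -> legal
(5,3): no bracket -> illegal
B mobility = 5
-- W to move --
(0,0): flips 2 -> legal
(0,1): no bracket -> illegal
(0,2): no bracket -> illegal
(1,0): no bracket -> illegal
(1,2): flips 1 -> legal
(1,3): flips 1 -> legal
(1,4): flips 1 -> legal
(1,5): no bracket -> illegal
(2,0): no bracket -> illegal
(2,1): no bracket -> illegal
(2,4): no bracket -> illegal
(3,1): no bracket -> illegal
(3,5): flips 1 -> legal
(4,4): flips 1 -> legal
(4,5): no bracket -> illegal
(5,2): no bracket -> illegal
(5,3): flips 1 -> legal
(5,4): flips 1 -> legal
W mobility = 8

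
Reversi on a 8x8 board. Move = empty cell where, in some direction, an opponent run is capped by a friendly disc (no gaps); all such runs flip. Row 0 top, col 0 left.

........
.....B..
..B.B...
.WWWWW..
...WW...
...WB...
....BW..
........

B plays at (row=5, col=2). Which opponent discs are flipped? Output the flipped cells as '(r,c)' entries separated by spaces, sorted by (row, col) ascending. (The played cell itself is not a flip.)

Answer: (5,3)

Derivation:
Dir NW: first cell '.' (not opp) -> no flip
Dir N: first cell '.' (not opp) -> no flip
Dir NE: opp run (4,3) (3,4), next='.' -> no flip
Dir W: first cell '.' (not opp) -> no flip
Dir E: opp run (5,3) capped by B -> flip
Dir SW: first cell '.' (not opp) -> no flip
Dir S: first cell '.' (not opp) -> no flip
Dir SE: first cell '.' (not opp) -> no flip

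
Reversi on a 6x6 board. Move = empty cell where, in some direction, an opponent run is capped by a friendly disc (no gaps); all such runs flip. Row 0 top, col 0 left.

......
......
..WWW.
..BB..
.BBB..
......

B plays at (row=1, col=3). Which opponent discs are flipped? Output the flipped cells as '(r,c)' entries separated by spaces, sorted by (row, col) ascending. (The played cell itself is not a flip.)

Dir NW: first cell '.' (not opp) -> no flip
Dir N: first cell '.' (not opp) -> no flip
Dir NE: first cell '.' (not opp) -> no flip
Dir W: first cell '.' (not opp) -> no flip
Dir E: first cell '.' (not opp) -> no flip
Dir SW: opp run (2,2), next='.' -> no flip
Dir S: opp run (2,3) capped by B -> flip
Dir SE: opp run (2,4), next='.' -> no flip

Answer: (2,3)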